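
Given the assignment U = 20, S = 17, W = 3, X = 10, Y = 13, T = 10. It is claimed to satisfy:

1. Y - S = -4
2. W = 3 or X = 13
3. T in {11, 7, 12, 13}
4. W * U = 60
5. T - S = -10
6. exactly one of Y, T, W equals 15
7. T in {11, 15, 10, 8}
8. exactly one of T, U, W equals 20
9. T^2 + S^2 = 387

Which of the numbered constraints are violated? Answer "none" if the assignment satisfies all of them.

Constraints 3, 5, 6, and 9 do not hold.

1. Y - S = 13 - 17 = -4 — holds.
2. W = 3 = 3 (first disjunct) — holds.
3. T = 10 is not in {11, 7, 12, 13} — fails.
4. W * U = 3 * 20 = 60 — holds.
5. T - S = 10 - 17 = -7, not -10 — fails.
6. Y=13, T=10, W=3; 0 of them equal 15, not exactly one — fails.
7. T = 10 is in {11, 15, 10, 8} — holds.
8. T=10, U=20, W=3; 1 of them equals 20 — holds.
9. T^2 + S^2 = 10^2 + 17^2 = 100 + 289 = 389, not 387 — fails.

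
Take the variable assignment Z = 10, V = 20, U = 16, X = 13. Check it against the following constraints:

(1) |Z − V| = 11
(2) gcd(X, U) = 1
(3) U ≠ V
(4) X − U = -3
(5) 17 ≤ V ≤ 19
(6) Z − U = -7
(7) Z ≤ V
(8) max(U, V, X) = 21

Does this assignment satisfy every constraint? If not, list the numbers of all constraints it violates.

(1) |10 − 20| = 10, not 11  no
(2) gcd(13, 16) = 1  yes
(3) U = 16, V = 20; distinct  yes
(4) X − U = 13 − 16 = -3  yes
(5) V = 20 is outside [17, 19]  no
(6) Z − U = 10 − 16 = -6, not -7  no
(7) Z = 10, V = 20; 10 ≤ 20  yes
(8) max(16, 20, 13) = 20, not 21  no

Constraints 1, 5, 6, 8 are violated.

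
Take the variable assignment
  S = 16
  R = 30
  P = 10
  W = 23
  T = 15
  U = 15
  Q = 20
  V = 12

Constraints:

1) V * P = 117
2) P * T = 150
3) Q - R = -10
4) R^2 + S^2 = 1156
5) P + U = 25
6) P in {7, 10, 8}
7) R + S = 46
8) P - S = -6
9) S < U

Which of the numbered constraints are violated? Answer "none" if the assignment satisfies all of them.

Violated: 1 and 9.

1) V * P = 12 * 10 = 120, not 117  FAIL
2) P * T = 10 * 15 = 150  OK
3) Q - R = 20 - 30 = -10  OK
4) R^2 + S^2 = 30^2 + 16^2 = 900 + 256 = 1156  OK
5) P + U = 10 + 15 = 25  OK
6) P = 10 is in {7, 10, 8}  OK
7) R + S = 30 + 16 = 46  OK
8) P - S = 10 - 16 = -6  OK
9) S = 16, U = 15; 16 ≥ 15 (want <)  FAIL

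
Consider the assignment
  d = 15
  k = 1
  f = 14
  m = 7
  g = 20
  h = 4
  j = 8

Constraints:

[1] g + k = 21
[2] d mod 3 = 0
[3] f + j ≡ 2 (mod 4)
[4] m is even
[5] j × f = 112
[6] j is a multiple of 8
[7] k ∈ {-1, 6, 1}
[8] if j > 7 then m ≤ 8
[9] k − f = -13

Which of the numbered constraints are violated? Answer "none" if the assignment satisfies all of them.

No — constraint 4 is not satisfied.

[1] g + k = 20 + 1 = 21  ✓
[2] 15 mod 3 = 0  ✓
[3] f + j = 22; 22 mod 4 = 2  ✓
[4] m = 7 is odd  ✗
[5] j × f = 8 × 14 = 112  ✓
[6] 8 / 8 = 1, so 8 divides 8  ✓
[7] k = 1 is in {-1, 6, 1}  ✓
[8] j = 8 > 7, so we need m ≤ 8; m = 7 ≤ 8  ✓
[9] k − f = 1 − 14 = -13  ✓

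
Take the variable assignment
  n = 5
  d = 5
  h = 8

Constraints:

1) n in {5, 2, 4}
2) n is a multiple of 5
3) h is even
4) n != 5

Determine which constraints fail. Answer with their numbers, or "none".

1) n = 5 is in {5, 2, 4}  holds
2) 5 / 5 = 1, so 5 divides 5  holds
3) h = 8 is even  holds
4) n = 5, but 5 is required to differ  fails

Constraint 4 is violated.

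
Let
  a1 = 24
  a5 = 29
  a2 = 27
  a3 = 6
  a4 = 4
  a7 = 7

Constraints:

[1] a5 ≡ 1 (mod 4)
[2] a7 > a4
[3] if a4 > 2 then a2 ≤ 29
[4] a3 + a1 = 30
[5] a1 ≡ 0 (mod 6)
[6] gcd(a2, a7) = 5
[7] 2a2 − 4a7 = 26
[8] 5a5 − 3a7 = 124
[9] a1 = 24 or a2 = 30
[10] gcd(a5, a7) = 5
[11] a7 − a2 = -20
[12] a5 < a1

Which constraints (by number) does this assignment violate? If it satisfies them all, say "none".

[1] 29 mod 4 = 1  OK
[2] a7 = 7, a4 = 4; 7 > 4  OK
[3] a4 = 4 > 2, so we need a2 ≤ 29; a2 = 27 ≤ 29  OK
[4] a3 + a1 = 6 + 24 = 30  OK
[5] 24 mod 6 = 0  OK
[6] gcd(27, 7) = 1, not 5  FAIL
[7] 2a2 − 4a7 = 2(27) − 4(7) = 26  OK
[8] 5a5 − 3a7 = 5(29) − 3(7) = 124  OK
[9] a1 = 24 = 24 (first disjunct)  OK
[10] gcd(29, 7) = 1, not 5  FAIL
[11] a7 − a2 = 7 − 27 = -20  OK
[12] a5 = 29, a1 = 24; 29 ≥ 24 (want <)  FAIL

No — constraints 6, 10, and 12 are not satisfied.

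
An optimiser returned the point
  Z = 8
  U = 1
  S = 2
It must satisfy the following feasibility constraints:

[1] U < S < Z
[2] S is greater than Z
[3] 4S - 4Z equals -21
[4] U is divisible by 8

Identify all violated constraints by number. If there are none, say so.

Constraints 2, 3, 4 do not hold.

[1] values 1 < 2 < 8 — OK.
[2] S = 2, Z = 8; 2 ≤ 8 (want >) — violated.
[3] 4S - 4Z = 4(2) - 4(8) = -24, not -21 — violated.
[4] 1 = 8*0 + 1, so 8 does not divide 1 — violated.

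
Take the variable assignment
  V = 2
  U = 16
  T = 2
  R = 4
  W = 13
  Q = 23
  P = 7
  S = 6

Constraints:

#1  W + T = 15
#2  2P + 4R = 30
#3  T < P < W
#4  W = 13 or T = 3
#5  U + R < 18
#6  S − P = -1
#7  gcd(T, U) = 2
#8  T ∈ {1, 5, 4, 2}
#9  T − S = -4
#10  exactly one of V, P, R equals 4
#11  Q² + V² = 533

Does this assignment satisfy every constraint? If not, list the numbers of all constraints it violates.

#1 W + T = 13 + 2 = 15 — satisfied.
#2 2P + 4R = 2(7) + 4(4) = 30 — satisfied.
#3 values 2 < 7 < 13 — satisfied.
#4 W = 13 = 13 (first disjunct) — satisfied.
#5 U + R = 16 + 4 = 20; 20 ≥ 18, bound 18 not met — violated.
#6 S − P = 6 − 7 = -1 — satisfied.
#7 gcd(2, 16) = 2 — satisfied.
#8 T = 2 is in {1, 5, 4, 2} — satisfied.
#9 T − S = 2 − 6 = -4 — satisfied.
#10 V=2, P=7, R=4; 1 of them equals 4 — satisfied.
#11 Q² + V² = 23² + 2² = 529 + 4 = 533 — satisfied.

The assignment fails constraint 5.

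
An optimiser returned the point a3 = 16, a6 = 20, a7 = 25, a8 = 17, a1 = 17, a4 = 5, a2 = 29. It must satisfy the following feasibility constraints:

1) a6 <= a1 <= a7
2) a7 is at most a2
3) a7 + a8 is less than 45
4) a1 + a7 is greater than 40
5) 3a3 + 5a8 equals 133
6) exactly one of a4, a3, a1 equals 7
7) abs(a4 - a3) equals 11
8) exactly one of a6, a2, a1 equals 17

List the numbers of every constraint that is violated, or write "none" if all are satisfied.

1) values 20, 17, 25; a6 = 20 is not <= a1 = 17 — fails.
2) a7 = 25, a2 = 29; 25 ≤ 29 — holds.
3) a7 + a8 = 25 + 17 = 42; 42 < 45 — holds.
4) a1 + a7 = 17 + 25 = 42; 42 > 40 — holds.
5) 3a3 + 5a8 = 3(16) + 5(17) = 133 — holds.
6) a4=5, a3=16, a1=17; 0 of them equal 7, not exactly one — fails.
7) abs(5 - 16) = 11 — holds.
8) a6=20, a2=29, a1=17; 1 of them equals 17 — holds.

Constraints 1 and 6 are violated.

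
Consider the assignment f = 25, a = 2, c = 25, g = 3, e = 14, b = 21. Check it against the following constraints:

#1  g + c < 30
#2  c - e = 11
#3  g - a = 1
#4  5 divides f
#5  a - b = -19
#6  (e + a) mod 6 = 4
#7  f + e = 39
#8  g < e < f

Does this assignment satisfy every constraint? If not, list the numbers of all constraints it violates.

No violations.

#1 g + c = 3 + 25 = 28; 28 < 30 — holds.
#2 c - e = 25 - 14 = 11 — holds.
#3 g - a = 3 - 2 = 1 — holds.
#4 25 / 5 = 5, so 5 divides 25 — holds.
#5 a - b = 2 - 21 = -19 — holds.
#6 e + a = 16; 16 mod 6 = 4 — holds.
#7 f + e = 25 + 14 = 39 — holds.
#8 values 3 < 14 < 25 — holds.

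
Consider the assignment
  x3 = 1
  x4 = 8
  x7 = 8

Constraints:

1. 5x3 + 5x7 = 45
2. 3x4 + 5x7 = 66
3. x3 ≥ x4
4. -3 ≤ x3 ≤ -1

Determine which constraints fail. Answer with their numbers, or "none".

1. 5x3 + 5x7 = 5(1) + 5(8) = 45 — holds.
2. 3x4 + 5x7 = 3(8) + 5(8) = 64, not 66 — does not hold.
3. x3 = 1, x4 = 8; 1 < 8 (want ≥) — does not hold.
4. x3 = 1 is outside [-3, -1] — does not hold.

Constraints 2, 3, and 4 are violated.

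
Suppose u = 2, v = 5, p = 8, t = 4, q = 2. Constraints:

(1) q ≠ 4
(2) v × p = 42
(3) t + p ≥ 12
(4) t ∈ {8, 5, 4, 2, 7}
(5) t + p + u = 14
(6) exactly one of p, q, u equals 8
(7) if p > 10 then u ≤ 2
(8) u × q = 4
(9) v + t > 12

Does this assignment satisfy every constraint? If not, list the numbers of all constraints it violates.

(1) q = 2, and 2 ≠ 4  ✓
(2) v × p = 5 × 8 = 40, not 42  ✗
(3) t + p = 4 + 8 = 12; 12 ≥ 12  ✓
(4) t = 4 is in {8, 5, 4, 2, 7}  ✓
(5) t + p + u = 4 + 8 + 2 = 14  ✓
(6) p=8, q=2, u=2; 1 of them equals 8  ✓
(7) p = 8, not > 10; antecedent false, conditional vacuously true  ✓
(8) u × q = 2 × 2 = 4  ✓
(9) v + t = 5 + 4 = 9; 9 ≤ 12, bound 12 not met  ✗

Constraints 2 and 9 do not hold.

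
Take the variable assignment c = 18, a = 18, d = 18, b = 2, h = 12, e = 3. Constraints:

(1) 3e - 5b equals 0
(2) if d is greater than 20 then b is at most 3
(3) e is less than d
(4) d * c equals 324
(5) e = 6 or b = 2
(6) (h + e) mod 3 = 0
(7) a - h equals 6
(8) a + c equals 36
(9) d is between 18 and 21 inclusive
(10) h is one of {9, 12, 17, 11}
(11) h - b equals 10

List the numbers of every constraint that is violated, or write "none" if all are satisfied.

The assignment fails constraint 1.

(1) 3e - 5b = 3(3) - 5(2) = -1, not 0 — fails.
(2) d = 18, not > 20; antecedent false, conditional vacuously true — holds.
(3) e = 3, d = 18; 3 < 18 — holds.
(4) d * c = 18 * 18 = 324 — holds.
(5) e = 3 ≠ 6, but b = 2 = 2 (second disjunct) — holds.
(6) h + e = 15; 15 mod 3 = 0 — holds.
(7) a - h = 18 - 12 = 6 — holds.
(8) a + c = 18 + 18 = 36 — holds.
(9) d = 18 lies in [18, 21] — holds.
(10) h = 12 is in {9, 12, 17, 11} — holds.
(11) h - b = 12 - 2 = 10 — holds.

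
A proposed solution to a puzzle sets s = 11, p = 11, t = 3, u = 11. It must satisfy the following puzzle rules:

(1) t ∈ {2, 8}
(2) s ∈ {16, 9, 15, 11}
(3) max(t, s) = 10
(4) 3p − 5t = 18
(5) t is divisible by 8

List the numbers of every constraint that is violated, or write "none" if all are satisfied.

(1) t = 3 is not in {2, 8} — does not hold.
(2) s = 11 is in {16, 9, 15, 11} — holds.
(3) max(3, 11) = 11, not 10 — does not hold.
(4) 3p − 5t = 3(11) − 5(3) = 18 — holds.
(5) 3 = 8×0 + 3, so 8 does not divide 3 — does not hold.

The assignment fails constraints 1, 3, and 5.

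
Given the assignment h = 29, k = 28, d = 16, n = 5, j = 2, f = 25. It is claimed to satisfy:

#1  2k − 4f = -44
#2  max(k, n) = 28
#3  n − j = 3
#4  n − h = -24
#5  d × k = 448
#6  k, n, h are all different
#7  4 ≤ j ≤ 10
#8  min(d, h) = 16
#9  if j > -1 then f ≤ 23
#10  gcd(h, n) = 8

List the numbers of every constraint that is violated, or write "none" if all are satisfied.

No — constraints 7, 9, 10 are not satisfied.

#1 2k − 4f = 2(28) − 4(25) = -44 — holds.
#2 max(28, 5) = 28 — holds.
#3 n − j = 5 − 2 = 3 — holds.
#4 n − h = 5 − 29 = -24 — holds.
#5 d × k = 16 × 28 = 448 — holds.
#6 values 28, 5, 29 are pairwise distinct — holds.
#7 j = 2 is outside [4, 10] — does not hold.
#8 min(16, 29) = 16 — holds.
#9 j = 2 > -1, so we need f ≤ 23; but f = 25 > 23 — does not hold.
#10 gcd(29, 5) = 1, not 8 — does not hold.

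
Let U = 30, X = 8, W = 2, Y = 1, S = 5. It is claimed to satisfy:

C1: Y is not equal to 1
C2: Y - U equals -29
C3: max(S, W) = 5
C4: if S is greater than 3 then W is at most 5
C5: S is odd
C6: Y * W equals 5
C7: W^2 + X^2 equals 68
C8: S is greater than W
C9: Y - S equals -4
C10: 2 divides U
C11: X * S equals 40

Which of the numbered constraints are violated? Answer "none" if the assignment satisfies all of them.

C1: Y = 1, but 1 is required to differ  ✘
C2: Y - U = 1 - 30 = -29  ✔
C3: max(5, 2) = 5  ✔
C4: S = 5 > 3, so we need W ≤ 5; W = 2 ≤ 5  ✔
C5: S = 5 is odd  ✔
C6: Y * W = 1 * 2 = 2, not 5  ✘
C7: W^2 + X^2 = 2^2 + 8^2 = 4 + 64 = 68  ✔
C8: S = 5, W = 2; 5 > 2  ✔
C9: Y - S = 1 - 5 = -4  ✔
C10: 30 / 2 = 15, so 2 divides 30  ✔
C11: X * S = 8 * 5 = 40  ✔

Constraints 1 and 6 are violated.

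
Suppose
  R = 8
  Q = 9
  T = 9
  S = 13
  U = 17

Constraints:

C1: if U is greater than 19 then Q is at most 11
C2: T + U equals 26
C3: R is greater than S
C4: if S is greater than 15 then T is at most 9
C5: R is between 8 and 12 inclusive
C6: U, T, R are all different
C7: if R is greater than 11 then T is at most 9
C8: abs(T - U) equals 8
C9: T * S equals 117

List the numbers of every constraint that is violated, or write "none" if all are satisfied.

Constraint 3 does not hold.

C1: U = 17, not > 19; antecedent false, conditional vacuously true  yes
C2: T + U = 9 + 17 = 26  yes
C3: R = 8, S = 13; 8 ≤ 13 (want >)  no
C4: S = 13, not > 15; antecedent false, conditional vacuously true  yes
C5: R = 8 lies in [8, 12]  yes
C6: values 17, 9, 8 are pairwise distinct  yes
C7: R = 8, not > 11; antecedent false, conditional vacuously true  yes
C8: abs(9 - 17) = 8  yes
C9: T * S = 9 * 13 = 117  yes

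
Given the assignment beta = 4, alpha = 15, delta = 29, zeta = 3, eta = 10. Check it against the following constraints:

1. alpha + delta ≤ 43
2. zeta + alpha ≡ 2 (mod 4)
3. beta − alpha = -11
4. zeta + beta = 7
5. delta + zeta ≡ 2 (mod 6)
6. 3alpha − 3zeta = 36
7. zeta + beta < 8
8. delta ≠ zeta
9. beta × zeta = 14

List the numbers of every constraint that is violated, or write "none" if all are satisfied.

No — constraints 1, 9 are not satisfied.

1. alpha + delta = 15 + 29 = 44; 44 > 43, bound 43 not met — does not hold.
2. zeta + alpha = 18; 18 mod 4 = 2 — holds.
3. beta − alpha = 4 − 15 = -11 — holds.
4. zeta + beta = 3 + 4 = 7 — holds.
5. delta + zeta = 32; 32 mod 6 = 2 — holds.
6. 3alpha − 3zeta = 3(15) − 3(3) = 36 — holds.
7. zeta + beta = 3 + 4 = 7; 7 < 8 — holds.
8. delta = 29, zeta = 3; distinct — holds.
9. beta × zeta = 4 × 3 = 12, not 14 — does not hold.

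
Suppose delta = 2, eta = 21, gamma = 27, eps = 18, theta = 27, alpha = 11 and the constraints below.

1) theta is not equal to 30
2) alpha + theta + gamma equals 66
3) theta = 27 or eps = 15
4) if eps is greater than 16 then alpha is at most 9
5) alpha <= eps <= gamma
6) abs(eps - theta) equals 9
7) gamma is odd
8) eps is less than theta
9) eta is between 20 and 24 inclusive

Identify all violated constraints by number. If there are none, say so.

No — constraints 2 and 4 are not satisfied.

1) theta = 27, and 27 ≠ 30 — satisfied.
2) alpha + theta + gamma = 11 + 27 + 27 = 65, not 66 — violated.
3) theta = 27 = 27 (first disjunct) — satisfied.
4) eps = 18 > 16, so we need alpha ≤ 9; but alpha = 11 > 9 — violated.
5) values 11 <= 18 <= 27 — satisfied.
6) abs(18 - 27) = 9 — satisfied.
7) gamma = 27 is odd — satisfied.
8) eps = 18, theta = 27; 18 < 27 — satisfied.
9) eta = 21 lies in [20, 24] — satisfied.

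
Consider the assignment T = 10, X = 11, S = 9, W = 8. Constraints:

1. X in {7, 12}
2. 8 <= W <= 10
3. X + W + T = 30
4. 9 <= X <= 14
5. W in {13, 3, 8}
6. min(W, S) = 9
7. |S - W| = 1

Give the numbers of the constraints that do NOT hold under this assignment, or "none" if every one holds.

Violated: 1, 3, and 6.

1. X = 11 is not in {7, 12}  fails
2. W = 8 lies in [8, 10]  holds
3. X + W + T = 11 + 8 + 10 = 29, not 30  fails
4. X = 11 lies in [9, 14]  holds
5. W = 8 is in {13, 3, 8}  holds
6. min(8, 9) = 8, not 9  fails
7. |9 - 8| = 1  holds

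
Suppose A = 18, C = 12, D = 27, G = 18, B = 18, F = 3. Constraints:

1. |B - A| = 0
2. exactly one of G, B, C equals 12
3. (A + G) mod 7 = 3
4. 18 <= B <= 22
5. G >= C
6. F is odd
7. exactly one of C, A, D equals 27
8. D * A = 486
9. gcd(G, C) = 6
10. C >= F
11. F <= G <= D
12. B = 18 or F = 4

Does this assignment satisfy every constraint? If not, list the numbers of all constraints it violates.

Constraint 3 is violated.

1. |18 - 18| = 0  ✔
2. G=18, B=18, C=12; 1 of them equals 12  ✔
3. A + G = 36; 36 mod 7 = 1, not 3  ✘
4. B = 18 lies in [18, 22]  ✔
5. G = 18, C = 12; 18 ≥ 12  ✔
6. F = 3 is odd  ✔
7. C=12, A=18, D=27; 1 of them equals 27  ✔
8. D * A = 27 * 18 = 486  ✔
9. gcd(18, 12) = 6  ✔
10. C = 12, F = 3; 12 ≥ 3  ✔
11. values 3 <= 18 <= 27  ✔
12. B = 18 = 18 (first disjunct)  ✔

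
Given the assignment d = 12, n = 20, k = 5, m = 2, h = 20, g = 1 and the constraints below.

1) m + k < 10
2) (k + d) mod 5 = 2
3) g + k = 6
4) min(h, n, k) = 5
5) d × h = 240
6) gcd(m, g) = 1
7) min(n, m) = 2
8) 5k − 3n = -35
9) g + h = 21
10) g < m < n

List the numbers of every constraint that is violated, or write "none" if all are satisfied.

1) m + k = 2 + 5 = 7; 7 < 10  ✔
2) k + d = 17; 17 mod 5 = 2  ✔
3) g + k = 1 + 5 = 6  ✔
4) min(20, 20, 5) = 5  ✔
5) d × h = 12 × 20 = 240  ✔
6) gcd(2, 1) = 1  ✔
7) min(20, 2) = 2  ✔
8) 5k − 3n = 5(5) − 3(20) = -35  ✔
9) g + h = 1 + 20 = 21  ✔
10) values 1 < 2 < 20  ✔

The assignment satisfies every constraint.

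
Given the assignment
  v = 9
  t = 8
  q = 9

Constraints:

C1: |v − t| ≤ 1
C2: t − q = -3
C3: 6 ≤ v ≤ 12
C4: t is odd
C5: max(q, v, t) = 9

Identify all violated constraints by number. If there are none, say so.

C1: |9 − 8| = 1; 1 ≤ 1 — satisfied.
C2: t − q = 8 − 9 = -1, not -3 — violated.
C3: v = 9 lies in [6, 12] — satisfied.
C4: t = 8 is even — violated.
C5: max(9, 9, 8) = 9 — satisfied.

Constraints 2 and 4 are violated.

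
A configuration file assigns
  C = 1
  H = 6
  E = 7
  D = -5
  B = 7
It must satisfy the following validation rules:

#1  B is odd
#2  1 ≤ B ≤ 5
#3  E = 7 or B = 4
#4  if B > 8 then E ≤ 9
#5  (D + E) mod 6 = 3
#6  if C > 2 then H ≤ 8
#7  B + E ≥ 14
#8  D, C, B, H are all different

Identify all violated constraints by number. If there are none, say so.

#1 B = 7 is odd — holds.
#2 B = 7 is outside [1, 5] — does not hold.
#3 E = 7 = 7 (first disjunct) — holds.
#4 B = 7, not > 8; antecedent false, conditional vacuously true — holds.
#5 D + E = 2; 2 mod 6 = 2, not 3 — does not hold.
#6 C = 1, not > 2; antecedent false, conditional vacuously true — holds.
#7 B + E = 7 + 7 = 14; 14 ≥ 14 — holds.
#8 values -5, 1, 7, 6 are pairwise distinct — holds.

The assignment fails constraints 2 and 5.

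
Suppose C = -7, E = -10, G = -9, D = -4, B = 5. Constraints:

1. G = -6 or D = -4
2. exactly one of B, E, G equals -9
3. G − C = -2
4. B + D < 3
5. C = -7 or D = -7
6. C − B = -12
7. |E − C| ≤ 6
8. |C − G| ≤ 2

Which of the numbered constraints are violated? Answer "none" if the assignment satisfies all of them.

Yes — all constraints hold.

1. G = -9 ≠ -6, but D = -4 = -4 (second disjunct)  ✔
2. B=5, E=-10, G=-9; 1 of them equals -9  ✔
3. G − C = -9 − (-7) = -2  ✔
4. B + D = 5 + (-4) = 1; 1 < 3  ✔
5. C = -7 = -7 (first disjunct)  ✔
6. C − B = -7 − 5 = -12  ✔
7. |-10 − (-7)| = 3; 3 ≤ 6  ✔
8. |-7 − (-9)| = 2; 2 ≤ 2  ✔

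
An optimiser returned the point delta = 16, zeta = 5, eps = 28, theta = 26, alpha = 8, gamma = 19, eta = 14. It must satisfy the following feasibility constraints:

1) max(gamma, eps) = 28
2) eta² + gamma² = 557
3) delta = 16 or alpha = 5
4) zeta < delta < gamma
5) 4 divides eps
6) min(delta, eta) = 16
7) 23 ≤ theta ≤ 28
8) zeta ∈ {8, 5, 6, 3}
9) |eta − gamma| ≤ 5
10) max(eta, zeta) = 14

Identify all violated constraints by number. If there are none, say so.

1) max(19, 28) = 28  ✓
2) eta² + gamma² = 14² + 19² = 196 + 361 = 557  ✓
3) delta = 16 = 16 (first disjunct)  ✓
4) values 5 < 16 < 19  ✓
5) 28 / 4 = 7, so 4 divides 28  ✓
6) min(16, 14) = 14, not 16  ✗
7) theta = 26 lies in [23, 28]  ✓
8) zeta = 5 is in {8, 5, 6, 3}  ✓
9) |14 − 19| = 5; 5 ≤ 5  ✓
10) max(14, 5) = 14  ✓

Constraint 6 is violated.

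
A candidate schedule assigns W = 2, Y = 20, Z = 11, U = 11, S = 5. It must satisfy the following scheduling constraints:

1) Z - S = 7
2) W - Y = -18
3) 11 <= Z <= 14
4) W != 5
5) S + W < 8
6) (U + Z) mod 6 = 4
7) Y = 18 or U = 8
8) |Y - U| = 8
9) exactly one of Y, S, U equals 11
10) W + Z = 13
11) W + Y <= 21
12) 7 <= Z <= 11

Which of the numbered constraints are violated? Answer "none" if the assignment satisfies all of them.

1) Z - S = 11 - 5 = 6, not 7  FAIL
2) W - Y = 2 - 20 = -18  OK
3) Z = 11 lies in [11, 14]  OK
4) W = 2, and 2 ≠ 5  OK
5) S + W = 5 + 2 = 7; 7 < 8  OK
6) U + Z = 22; 22 mod 6 = 4  OK
7) Y = 20 ≠ 18 and U = 11 ≠ 8; both disjuncts false  FAIL
8) |20 - 11| = 9, not 8  FAIL
9) Y=20, S=5, U=11; 1 of them equals 11  OK
10) W + Z = 2 + 11 = 13  OK
11) W + Y = 2 + 20 = 22; 22 > 21, bound 21 not met  FAIL
12) Z = 11 lies in [7, 11]  OK

No — constraints 1, 7, 8, and 11 are not satisfied.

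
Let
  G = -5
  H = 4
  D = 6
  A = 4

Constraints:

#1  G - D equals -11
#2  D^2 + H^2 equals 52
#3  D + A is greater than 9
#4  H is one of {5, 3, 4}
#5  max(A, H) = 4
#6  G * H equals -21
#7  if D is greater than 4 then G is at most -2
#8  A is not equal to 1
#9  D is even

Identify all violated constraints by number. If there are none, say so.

The assignment fails constraint 6.

#1 G - D = -5 - 6 = -11 — holds.
#2 D^2 + H^2 = 6^2 + 4^2 = 36 + 16 = 52 — holds.
#3 D + A = 6 + 4 = 10; 10 > 9 — holds.
#4 H = 4 is in {5, 3, 4} — holds.
#5 max(4, 4) = 4 — holds.
#6 G * H = -5 * 4 = -20, not -21 — does not hold.
#7 D = 6 > 4, so we need G ≤ -2; G = -5 ≤ -2 — holds.
#8 A = 4, and 4 ≠ 1 — holds.
#9 D = 6 is even — holds.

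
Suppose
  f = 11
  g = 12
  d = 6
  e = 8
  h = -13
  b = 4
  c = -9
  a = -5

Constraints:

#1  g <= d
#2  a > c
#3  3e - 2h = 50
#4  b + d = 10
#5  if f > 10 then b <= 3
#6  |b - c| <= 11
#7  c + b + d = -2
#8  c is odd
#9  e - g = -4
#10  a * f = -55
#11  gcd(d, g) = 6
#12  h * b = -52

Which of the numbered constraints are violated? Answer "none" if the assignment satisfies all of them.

#1 g = 12, d = 6; 12 > 6 (want ≤) — fails.
#2 a = -5, c = -9; -5 > -9 — holds.
#3 3e - 2h = 3(8) - 2(-13) = 50 — holds.
#4 b + d = 4 + 6 = 10 — holds.
#5 f = 11 > 10, so we need b ≤ 3; but b = 4 > 3 — fails.
#6 |4 - (-9)| = 13; 13 > 11, exceeds bound 11 — fails.
#7 c + b + d = -9 + 4 + 6 = 1, not -2 — fails.
#8 c = -9 is odd — holds.
#9 e - g = 8 - 12 = -4 — holds.
#10 a * f = -5 * 11 = -55 — holds.
#11 gcd(6, 12) = 6 — holds.
#12 h * b = -13 * 4 = -52 — holds.

The assignment fails constraints 1, 5, 6, 7.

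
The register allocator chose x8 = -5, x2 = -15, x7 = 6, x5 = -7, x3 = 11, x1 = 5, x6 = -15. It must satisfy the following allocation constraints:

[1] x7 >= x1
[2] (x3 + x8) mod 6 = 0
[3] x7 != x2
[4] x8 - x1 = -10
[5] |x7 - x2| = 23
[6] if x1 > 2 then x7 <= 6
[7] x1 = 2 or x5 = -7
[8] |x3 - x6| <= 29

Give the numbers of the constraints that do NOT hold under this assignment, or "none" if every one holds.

The assignment fails constraint 5.

[1] x7 = 6, x1 = 5; 6 ≥ 5 — holds.
[2] x3 + x8 = 6; 6 mod 6 = 0 — holds.
[3] x7 = 6, x2 = -15; distinct — holds.
[4] x8 - x1 = -5 - 5 = -10 — holds.
[5] |6 - (-15)| = 21, not 23 — does not hold.
[6] x1 = 5 > 2, so we need x7 ≤ 6; x7 = 6 ≤ 6 — holds.
[7] x1 = 5 ≠ 2, but x5 = -7 = -7 (second disjunct) — holds.
[8] |11 - (-15)| = 26; 26 ≤ 29 — holds.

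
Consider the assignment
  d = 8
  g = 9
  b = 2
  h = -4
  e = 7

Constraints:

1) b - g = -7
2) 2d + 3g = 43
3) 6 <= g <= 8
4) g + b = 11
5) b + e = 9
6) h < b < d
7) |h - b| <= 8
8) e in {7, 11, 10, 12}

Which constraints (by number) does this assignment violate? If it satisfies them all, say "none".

1) b - g = 2 - 9 = -7 — holds.
2) 2d + 3g = 2(8) + 3(9) = 43 — holds.
3) g = 9 is outside [6, 8] — fails.
4) g + b = 9 + 2 = 11 — holds.
5) b + e = 2 + 7 = 9 — holds.
6) values -4 < 2 < 8 — holds.
7) |-4 - 2| = 6; 6 ≤ 8 — holds.
8) e = 7 is in {7, 11, 10, 12} — holds.

Constraint 3 does not hold.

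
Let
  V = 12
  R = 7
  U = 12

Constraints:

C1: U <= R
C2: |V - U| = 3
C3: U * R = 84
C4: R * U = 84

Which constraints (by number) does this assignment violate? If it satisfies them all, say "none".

The assignment fails constraints 1 and 2.

C1: U = 12, R = 7; 12 > 7 (want ≤)  no
C2: |12 - 12| = 0, not 3  no
C3: U * R = 12 * 7 = 84  yes
C4: R * U = 7 * 12 = 84  yes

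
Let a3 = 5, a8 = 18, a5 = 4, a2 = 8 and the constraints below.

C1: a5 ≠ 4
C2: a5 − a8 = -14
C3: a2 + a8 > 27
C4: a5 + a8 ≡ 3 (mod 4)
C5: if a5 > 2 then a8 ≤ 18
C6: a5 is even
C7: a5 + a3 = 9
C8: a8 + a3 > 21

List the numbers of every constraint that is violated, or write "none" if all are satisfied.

The assignment fails constraints 1, 3, and 4.

C1: a5 = 4, but 4 is required to differ — fails.
C2: a5 − a8 = 4 − 18 = -14 — holds.
C3: a2 + a8 = 8 + 18 = 26; 26 ≤ 27, bound 27 not met — fails.
C4: a5 + a8 = 22; 22 mod 4 = 2, not 3 — fails.
C5: a5 = 4 > 2, so we need a8 ≤ 18; a8 = 18 ≤ 18 — holds.
C6: a5 = 4 is even — holds.
C7: a5 + a3 = 4 + 5 = 9 — holds.
C8: a8 + a3 = 18 + 5 = 23; 23 > 21 — holds.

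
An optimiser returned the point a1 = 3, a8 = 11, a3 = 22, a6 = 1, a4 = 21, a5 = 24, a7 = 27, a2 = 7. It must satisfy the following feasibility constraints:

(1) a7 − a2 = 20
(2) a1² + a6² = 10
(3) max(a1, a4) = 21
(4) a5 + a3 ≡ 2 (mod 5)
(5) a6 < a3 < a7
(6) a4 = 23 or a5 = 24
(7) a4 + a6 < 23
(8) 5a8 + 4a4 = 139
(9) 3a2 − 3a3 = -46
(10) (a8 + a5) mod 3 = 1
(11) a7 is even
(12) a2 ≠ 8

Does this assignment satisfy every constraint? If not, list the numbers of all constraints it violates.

(1) a7 − a2 = 27 − 7 = 20 — holds.
(2) a1² + a6² = 3² + 1² = 9 + 1 = 10 — holds.
(3) max(3, 21) = 21 — holds.
(4) a5 + a3 = 46; 46 mod 5 = 1, not 2 — fails.
(5) values 1 < 22 < 27 — holds.
(6) a4 = 21 ≠ 23, but a5 = 24 = 24 (second disjunct) — holds.
(7) a4 + a6 = 21 + 1 = 22; 22 < 23 — holds.
(8) 5a8 + 4a4 = 5(11) + 4(21) = 139 — holds.
(9) 3a2 − 3a3 = 3(7) − 3(22) = -45, not -46 — fails.
(10) a8 + a5 = 35; 35 mod 3 = 2, not 1 — fails.
(11) a7 = 27 is odd — fails.
(12) a2 = 7, and 7 ≠ 8 — holds.

Constraints 4, 9, 10, and 11 do not hold.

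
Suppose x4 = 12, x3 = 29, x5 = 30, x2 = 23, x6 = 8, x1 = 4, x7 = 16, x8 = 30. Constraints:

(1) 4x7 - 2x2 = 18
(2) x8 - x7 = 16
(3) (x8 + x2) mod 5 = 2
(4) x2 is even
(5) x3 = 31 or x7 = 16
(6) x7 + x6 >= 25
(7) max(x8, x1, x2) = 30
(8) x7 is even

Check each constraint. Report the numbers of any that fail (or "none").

Constraints 2, 3, 4, 6 do not hold.

(1) 4x7 - 2x2 = 4(16) - 2(23) = 18 — holds.
(2) x8 - x7 = 30 - 16 = 14, not 16 — does not hold.
(3) x8 + x2 = 53; 53 mod 5 = 3, not 2 — does not hold.
(4) x2 = 23 is odd — does not hold.
(5) x3 = 29 ≠ 31, but x7 = 16 = 16 (second disjunct) — holds.
(6) x7 + x6 = 16 + 8 = 24; 24 < 25, bound 25 not met — does not hold.
(7) max(30, 4, 23) = 30 — holds.
(8) x7 = 16 is even — holds.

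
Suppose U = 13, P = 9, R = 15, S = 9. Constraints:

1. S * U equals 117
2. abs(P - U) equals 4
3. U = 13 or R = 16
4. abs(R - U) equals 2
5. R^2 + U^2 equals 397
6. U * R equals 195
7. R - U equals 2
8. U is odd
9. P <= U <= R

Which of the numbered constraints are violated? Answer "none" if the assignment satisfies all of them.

1. S * U = 9 * 13 = 117  holds
2. abs(9 - 13) = 4  holds
3. U = 13 = 13 (first disjunct)  holds
4. abs(15 - 13) = 2  holds
5. R^2 + U^2 = 15^2 + 13^2 = 225 + 169 = 394, not 397  fails
6. U * R = 13 * 15 = 195  holds
7. R - U = 15 - 13 = 2  holds
8. U = 13 is odd  holds
9. values 9 <= 13 <= 15  holds

Violated: 5.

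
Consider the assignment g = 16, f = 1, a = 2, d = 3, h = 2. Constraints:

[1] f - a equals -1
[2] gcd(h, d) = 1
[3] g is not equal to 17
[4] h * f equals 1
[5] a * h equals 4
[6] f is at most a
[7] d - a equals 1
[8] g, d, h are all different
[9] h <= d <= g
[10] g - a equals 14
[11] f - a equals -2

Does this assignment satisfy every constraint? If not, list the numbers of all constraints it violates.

[1] f - a = 1 - 2 = -1 — holds.
[2] gcd(2, 3) = 1 — holds.
[3] g = 16, and 16 ≠ 17 — holds.
[4] h * f = 2 * 1 = 2, not 1 — does not hold.
[5] a * h = 2 * 2 = 4 — holds.
[6] f = 1, a = 2; 1 ≤ 2 — holds.
[7] d - a = 3 - 2 = 1 — holds.
[8] values 16, 3, 2 are pairwise distinct — holds.
[9] values 2 <= 3 <= 16 — holds.
[10] g - a = 16 - 2 = 14 — holds.
[11] f - a = 1 - 2 = -1, not -2 — does not hold.

Violated: 4 and 11.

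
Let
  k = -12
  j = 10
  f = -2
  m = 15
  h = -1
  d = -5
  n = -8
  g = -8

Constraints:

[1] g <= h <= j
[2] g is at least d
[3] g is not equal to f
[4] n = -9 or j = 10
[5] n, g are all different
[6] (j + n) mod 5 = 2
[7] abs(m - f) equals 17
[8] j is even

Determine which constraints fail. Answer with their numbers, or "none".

[1] values -8 <= -1 <= 10 — holds.
[2] g = -8, d = -5; -8 < -5 (want ≥) — fails.
[3] g = -8, f = -2; distinct — holds.
[4] n = -8 ≠ -9, but j = 10 = 10 (second disjunct) — holds.
[5] n = g = -8, not all different — fails.
[6] j + n = 2; 2 mod 5 = 2 — holds.
[7] abs(15 - (-2)) = 17 — holds.
[8] j = 10 is even — holds.

No — constraints 2, 5 are not satisfied.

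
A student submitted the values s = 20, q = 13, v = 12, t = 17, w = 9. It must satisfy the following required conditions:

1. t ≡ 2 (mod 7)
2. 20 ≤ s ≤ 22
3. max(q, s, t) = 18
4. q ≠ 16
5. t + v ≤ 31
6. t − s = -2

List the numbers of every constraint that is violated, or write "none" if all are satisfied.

No — constraints 1, 3, 6 are not satisfied.

1. 17 mod 7 = 3, not 2  FAIL
2. s = 20 lies in [20, 22]  OK
3. max(13, 20, 17) = 20, not 18  FAIL
4. q = 13, and 13 ≠ 16  OK
5. t + v = 17 + 12 = 29; 29 ≤ 31  OK
6. t − s = 17 − 20 = -3, not -2  FAIL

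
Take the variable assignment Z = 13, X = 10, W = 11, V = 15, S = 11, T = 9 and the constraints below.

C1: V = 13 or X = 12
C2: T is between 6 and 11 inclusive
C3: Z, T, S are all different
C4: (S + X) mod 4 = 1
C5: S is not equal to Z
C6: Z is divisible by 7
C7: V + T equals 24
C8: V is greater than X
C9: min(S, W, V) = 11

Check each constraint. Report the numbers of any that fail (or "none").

C1: V = 15 ≠ 13 and X = 10 ≠ 12; both disjuncts false — violated.
C2: T = 9 lies in [6, 11] — OK.
C3: values 13, 9, 11 are pairwise distinct — OK.
C4: S + X = 21; 21 mod 4 = 1 — OK.
C5: S = 11, Z = 13; distinct — OK.
C6: 13 = 7*1 + 6, so 7 does not divide 13 — violated.
C7: V + T = 15 + 9 = 24 — OK.
C8: V = 15, X = 10; 15 > 10 — OK.
C9: min(11, 11, 15) = 11 — OK.

Constraints 1 and 6 do not hold.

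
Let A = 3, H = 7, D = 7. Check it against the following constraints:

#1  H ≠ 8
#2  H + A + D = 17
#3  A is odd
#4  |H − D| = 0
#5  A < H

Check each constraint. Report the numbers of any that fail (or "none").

Yes — all constraints hold.

#1 H = 7, and 7 ≠ 8  OK
#2 H + A + D = 7 + 3 + 7 = 17  OK
#3 A = 3 is odd  OK
#4 |7 − 7| = 0  OK
#5 A = 3, H = 7; 3 < 7  OK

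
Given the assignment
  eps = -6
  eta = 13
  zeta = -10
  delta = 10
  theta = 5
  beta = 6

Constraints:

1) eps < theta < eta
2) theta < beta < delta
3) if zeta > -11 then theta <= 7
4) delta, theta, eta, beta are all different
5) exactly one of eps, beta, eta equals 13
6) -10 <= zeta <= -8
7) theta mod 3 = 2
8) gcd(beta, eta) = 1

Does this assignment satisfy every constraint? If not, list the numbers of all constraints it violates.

1) values -6 < 5 < 13  OK
2) values 5 < 6 < 10  OK
3) zeta = -10 > -11, so we need theta ≤ 7; theta = 5 ≤ 7  OK
4) values 10, 5, 13, 6 are pairwise distinct  OK
5) eps=-6, beta=6, eta=13; 1 of them equals 13  OK
6) zeta = -10 lies in [-10, -8]  OK
7) 5 mod 3 = 2  OK
8) gcd(6, 13) = 1  OK

All constraints are satisfied.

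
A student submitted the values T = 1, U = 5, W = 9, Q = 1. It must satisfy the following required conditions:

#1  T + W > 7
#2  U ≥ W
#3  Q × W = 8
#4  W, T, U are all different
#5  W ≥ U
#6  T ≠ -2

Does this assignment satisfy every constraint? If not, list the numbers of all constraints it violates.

#1 T + W = 1 + 9 = 10; 10 > 7 — OK.
#2 U = 5, W = 9; 5 < 9 (want ≥) — violated.
#3 Q × W = 1 × 9 = 9, not 8 — violated.
#4 values 9, 1, 5 are pairwise distinct — OK.
#5 W = 9, U = 5; 9 ≥ 5 — OK.
#6 T = 1, and 1 ≠ -2 — OK.

Constraints 2, 3 do not hold.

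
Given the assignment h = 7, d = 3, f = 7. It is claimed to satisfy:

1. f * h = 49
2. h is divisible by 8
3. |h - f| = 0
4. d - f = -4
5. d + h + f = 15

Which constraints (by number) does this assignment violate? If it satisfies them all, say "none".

No — constraints 2 and 5 are not satisfied.

1. f * h = 7 * 7 = 49 — satisfied.
2. 7 = 8*0 + 7, so 8 does not divide 7 — violated.
3. |7 - 7| = 0 — satisfied.
4. d - f = 3 - 7 = -4 — satisfied.
5. d + h + f = 3 + 7 + 7 = 17, not 15 — violated.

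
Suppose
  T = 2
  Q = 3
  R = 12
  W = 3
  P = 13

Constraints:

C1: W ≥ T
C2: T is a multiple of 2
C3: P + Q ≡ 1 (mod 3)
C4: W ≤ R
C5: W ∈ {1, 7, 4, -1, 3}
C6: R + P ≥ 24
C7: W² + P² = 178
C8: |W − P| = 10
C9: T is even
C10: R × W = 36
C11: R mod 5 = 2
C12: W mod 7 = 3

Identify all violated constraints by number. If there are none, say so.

All constraints are satisfied.

C1: W = 3, T = 2; 3 ≥ 2  yes
C2: 2 / 2 = 1, so 2 divides 2  yes
C3: P + Q = 16; 16 mod 3 = 1  yes
C4: W = 3, R = 12; 3 ≤ 12  yes
C5: W = 3 is in {1, 7, 4, -1, 3}  yes
C6: R + P = 12 + 13 = 25; 25 ≥ 24  yes
C7: W² + P² = 3² + 13² = 9 + 169 = 178  yes
C8: |3 − 13| = 10  yes
C9: T = 2 is even  yes
C10: R × W = 12 × 3 = 36  yes
C11: 12 mod 5 = 2  yes
C12: 3 mod 7 = 3  yes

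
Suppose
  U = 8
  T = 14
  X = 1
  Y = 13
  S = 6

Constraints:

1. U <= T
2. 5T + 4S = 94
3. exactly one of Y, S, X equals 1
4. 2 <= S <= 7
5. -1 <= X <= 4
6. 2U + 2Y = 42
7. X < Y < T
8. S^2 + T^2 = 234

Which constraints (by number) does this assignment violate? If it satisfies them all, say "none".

Constraint 8 does not hold.

1. U = 8, T = 14; 8 ≤ 14  OK
2. 5T + 4S = 5(14) + 4(6) = 94  OK
3. Y=13, S=6, X=1; 1 of them equals 1  OK
4. S = 6 lies in [2, 7]  OK
5. X = 1 lies in [-1, 4]  OK
6. 2U + 2Y = 2(8) + 2(13) = 42  OK
7. values 1 < 13 < 14  OK
8. S^2 + T^2 = 6^2 + 14^2 = 36 + 196 = 232, not 234  FAIL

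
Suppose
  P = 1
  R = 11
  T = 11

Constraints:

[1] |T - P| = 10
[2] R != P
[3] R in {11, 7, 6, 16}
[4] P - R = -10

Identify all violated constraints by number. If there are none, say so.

No violations.

[1] |11 - 1| = 10 — OK.
[2] R = 11, P = 1; distinct — OK.
[3] R = 11 is in {11, 7, 6, 16} — OK.
[4] P - R = 1 - 11 = -10 — OK.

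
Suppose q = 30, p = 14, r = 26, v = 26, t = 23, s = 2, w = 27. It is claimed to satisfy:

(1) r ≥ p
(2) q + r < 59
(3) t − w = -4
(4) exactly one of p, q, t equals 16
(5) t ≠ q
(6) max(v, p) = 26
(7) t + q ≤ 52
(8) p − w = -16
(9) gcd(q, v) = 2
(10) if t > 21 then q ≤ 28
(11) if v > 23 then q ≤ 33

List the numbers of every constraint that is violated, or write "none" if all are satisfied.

(1) r = 26, p = 14; 26 ≥ 14 — holds.
(2) q + r = 30 + 26 = 56; 56 < 59 — holds.
(3) t − w = 23 − 27 = -4 — holds.
(4) p=14, q=30, t=23; 0 of them equal 16, not exactly one — fails.
(5) t = 23, q = 30; distinct — holds.
(6) max(26, 14) = 26 — holds.
(7) t + q = 23 + 30 = 53; 53 > 52, bound 52 not met — fails.
(8) p − w = 14 − 27 = -13, not -16 — fails.
(9) gcd(30, 26) = 2 — holds.
(10) t = 23 > 21, so we need q ≤ 28; but q = 30 > 28 — fails.
(11) v = 26 > 23, so we need q ≤ 33; q = 30 ≤ 33 — holds.

The assignment fails constraints 4, 7, 8, and 10.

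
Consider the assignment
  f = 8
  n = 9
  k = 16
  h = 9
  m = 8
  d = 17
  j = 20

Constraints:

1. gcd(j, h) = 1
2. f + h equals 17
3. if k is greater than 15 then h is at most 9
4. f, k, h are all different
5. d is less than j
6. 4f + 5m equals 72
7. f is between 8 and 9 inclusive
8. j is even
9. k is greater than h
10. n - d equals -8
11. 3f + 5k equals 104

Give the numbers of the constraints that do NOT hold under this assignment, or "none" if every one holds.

All constraints are satisfied.

1. gcd(20, 9) = 1 — OK.
2. f + h = 8 + 9 = 17 — OK.
3. k = 16 > 15, so we need h ≤ 9; h = 9 ≤ 9 — OK.
4. values 8, 16, 9 are pairwise distinct — OK.
5. d = 17, j = 20; 17 < 20 — OK.
6. 4f + 5m = 4(8) + 5(8) = 72 — OK.
7. f = 8 lies in [8, 9] — OK.
8. j = 20 is even — OK.
9. k = 16, h = 9; 16 > 9 — OK.
10. n - d = 9 - 17 = -8 — OK.
11. 3f + 5k = 3(8) + 5(16) = 104 — OK.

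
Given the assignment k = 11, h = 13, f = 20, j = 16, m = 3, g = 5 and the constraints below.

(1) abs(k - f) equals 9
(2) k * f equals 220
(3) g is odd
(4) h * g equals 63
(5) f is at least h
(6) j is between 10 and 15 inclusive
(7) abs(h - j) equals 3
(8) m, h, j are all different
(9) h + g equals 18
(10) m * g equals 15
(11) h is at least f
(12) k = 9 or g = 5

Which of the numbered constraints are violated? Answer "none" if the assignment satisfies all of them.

The assignment fails constraints 4, 6, and 11.

(1) abs(11 - 20) = 9 — holds.
(2) k * f = 11 * 20 = 220 — holds.
(3) g = 5 is odd — holds.
(4) h * g = 13 * 5 = 65, not 63 — fails.
(5) f = 20, h = 13; 20 ≥ 13 — holds.
(6) j = 16 is outside [10, 15] — fails.
(7) abs(13 - 16) = 3 — holds.
(8) values 3, 13, 16 are pairwise distinct — holds.
(9) h + g = 13 + 5 = 18 — holds.
(10) m * g = 3 * 5 = 15 — holds.
(11) h = 13, f = 20; 13 < 20 (want ≥) — fails.
(12) k = 11 ≠ 9, but g = 5 = 5 (second disjunct) — holds.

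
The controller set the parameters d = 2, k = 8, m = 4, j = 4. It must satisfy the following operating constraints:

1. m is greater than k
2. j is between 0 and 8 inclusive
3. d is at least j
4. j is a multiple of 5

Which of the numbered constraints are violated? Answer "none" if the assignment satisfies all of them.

Violated: 1, 3, 4.

1. m = 4, k = 8; 4 ≤ 8 (want >) — violated.
2. j = 4 lies in [0, 8] — OK.
3. d = 2, j = 4; 2 < 4 (want ≥) — violated.
4. 4 = 5*0 + 4, so 5 does not divide 4 — violated.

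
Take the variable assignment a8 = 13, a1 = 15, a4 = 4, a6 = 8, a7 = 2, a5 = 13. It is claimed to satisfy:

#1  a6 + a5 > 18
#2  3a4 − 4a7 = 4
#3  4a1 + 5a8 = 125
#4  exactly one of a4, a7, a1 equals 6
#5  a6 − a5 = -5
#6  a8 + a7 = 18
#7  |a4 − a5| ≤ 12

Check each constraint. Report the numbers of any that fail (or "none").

Constraints 4 and 6 do not hold.

#1 a6 + a5 = 8 + 13 = 21; 21 > 18 — satisfied.
#2 3a4 − 4a7 = 3(4) − 4(2) = 4 — satisfied.
#3 4a1 + 5a8 = 4(15) + 5(13) = 125 — satisfied.
#4 a4=4, a7=2, a1=15; 0 of them equal 6, not exactly one — violated.
#5 a6 − a5 = 8 − 13 = -5 — satisfied.
#6 a8 + a7 = 13 + 2 = 15, not 18 — violated.
#7 |4 − 13| = 9; 9 ≤ 12 — satisfied.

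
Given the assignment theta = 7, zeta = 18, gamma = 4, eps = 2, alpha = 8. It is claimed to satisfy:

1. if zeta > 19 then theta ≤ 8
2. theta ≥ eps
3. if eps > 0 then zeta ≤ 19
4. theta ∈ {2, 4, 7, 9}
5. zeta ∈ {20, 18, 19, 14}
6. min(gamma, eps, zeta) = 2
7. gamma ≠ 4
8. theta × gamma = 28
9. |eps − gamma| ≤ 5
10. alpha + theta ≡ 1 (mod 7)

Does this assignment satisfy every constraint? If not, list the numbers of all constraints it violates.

Constraint 7 does not hold.

1. zeta = 18, not > 19; antecedent false, conditional vacuously true — holds.
2. theta = 7, eps = 2; 7 ≥ 2 — holds.
3. eps = 2 > 0, so we need zeta ≤ 19; zeta = 18 ≤ 19 — holds.
4. theta = 7 is in {2, 4, 7, 9} — holds.
5. zeta = 18 is in {20, 18, 19, 14} — holds.
6. min(4, 2, 18) = 2 — holds.
7. gamma = 4, but 4 is required to differ — does not hold.
8. theta × gamma = 7 × 4 = 28 — holds.
9. |2 − 4| = 2; 2 ≤ 5 — holds.
10. alpha + theta = 15; 15 mod 7 = 1 — holds.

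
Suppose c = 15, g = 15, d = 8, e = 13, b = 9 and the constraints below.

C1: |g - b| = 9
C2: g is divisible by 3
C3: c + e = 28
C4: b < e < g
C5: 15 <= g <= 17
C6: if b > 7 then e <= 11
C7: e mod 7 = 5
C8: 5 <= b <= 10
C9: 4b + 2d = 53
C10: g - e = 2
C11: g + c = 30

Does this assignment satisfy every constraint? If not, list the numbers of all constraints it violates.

C1: |15 - 9| = 6, not 9  no
C2: 15 / 3 = 5, so 3 divides 15  yes
C3: c + e = 15 + 13 = 28  yes
C4: values 9 < 13 < 15  yes
C5: g = 15 lies in [15, 17]  yes
C6: b = 9 > 7, so we need e ≤ 11; but e = 13 > 11  no
C7: 13 mod 7 = 6, not 5  no
C8: b = 9 lies in [5, 10]  yes
C9: 4b + 2d = 4(9) + 2(8) = 52, not 53  no
C10: g - e = 15 - 13 = 2  yes
C11: g + c = 15 + 15 = 30  yes

No — constraints 1, 6, 7, and 9 are not satisfied.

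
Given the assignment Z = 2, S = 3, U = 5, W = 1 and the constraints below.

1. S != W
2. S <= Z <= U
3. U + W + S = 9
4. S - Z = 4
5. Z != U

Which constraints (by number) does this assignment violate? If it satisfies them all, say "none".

1. S = 3, W = 1; distinct — satisfied.
2. values 3, 2, 5; S = 3 is not <= Z = 2 — violated.
3. U + W + S = 5 + 1 + 3 = 9 — satisfied.
4. S - Z = 3 - 2 = 1, not 4 — violated.
5. Z = 2, U = 5; distinct — satisfied.

The assignment fails constraints 2 and 4.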